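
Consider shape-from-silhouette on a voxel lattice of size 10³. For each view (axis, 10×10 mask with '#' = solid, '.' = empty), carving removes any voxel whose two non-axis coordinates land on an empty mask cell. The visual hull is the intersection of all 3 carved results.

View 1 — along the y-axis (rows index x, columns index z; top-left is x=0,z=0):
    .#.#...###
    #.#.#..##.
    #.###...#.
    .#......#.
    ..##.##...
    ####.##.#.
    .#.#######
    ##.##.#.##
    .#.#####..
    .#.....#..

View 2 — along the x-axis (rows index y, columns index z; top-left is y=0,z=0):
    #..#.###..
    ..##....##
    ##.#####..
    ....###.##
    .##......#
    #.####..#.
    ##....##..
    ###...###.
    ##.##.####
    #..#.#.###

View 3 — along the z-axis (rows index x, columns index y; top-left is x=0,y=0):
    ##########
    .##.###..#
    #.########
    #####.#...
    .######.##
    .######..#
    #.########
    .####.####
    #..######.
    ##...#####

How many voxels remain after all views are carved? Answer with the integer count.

before carving: 1000 voxels (10×10×10)
carve view 1 (along y, XZ-mask fill 51/100): 510 voxels remain
carve view 2 (along x, YZ-mask fill 54/100): 278 voxels remain
carve view 3 (along z, XY-mask fill 77/100): 215 voxels remain

215 voxels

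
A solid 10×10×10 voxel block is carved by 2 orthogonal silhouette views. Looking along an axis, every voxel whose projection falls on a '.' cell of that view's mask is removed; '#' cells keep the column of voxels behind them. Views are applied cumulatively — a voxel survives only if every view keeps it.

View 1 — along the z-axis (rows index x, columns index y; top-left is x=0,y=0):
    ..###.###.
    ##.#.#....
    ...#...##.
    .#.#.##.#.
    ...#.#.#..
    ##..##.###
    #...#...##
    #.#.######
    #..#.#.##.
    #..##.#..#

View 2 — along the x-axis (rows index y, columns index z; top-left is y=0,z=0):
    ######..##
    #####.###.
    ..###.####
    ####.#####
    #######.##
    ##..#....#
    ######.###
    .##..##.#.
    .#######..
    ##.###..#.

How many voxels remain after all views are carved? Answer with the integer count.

full grid |V| = 1000
after view 1 [z-axis, 50 of 100 cells solid] → remaining = 500
after view 2 [x-axis, 72 of 100 cells solid] → remaining = 357

|visual hull| = 357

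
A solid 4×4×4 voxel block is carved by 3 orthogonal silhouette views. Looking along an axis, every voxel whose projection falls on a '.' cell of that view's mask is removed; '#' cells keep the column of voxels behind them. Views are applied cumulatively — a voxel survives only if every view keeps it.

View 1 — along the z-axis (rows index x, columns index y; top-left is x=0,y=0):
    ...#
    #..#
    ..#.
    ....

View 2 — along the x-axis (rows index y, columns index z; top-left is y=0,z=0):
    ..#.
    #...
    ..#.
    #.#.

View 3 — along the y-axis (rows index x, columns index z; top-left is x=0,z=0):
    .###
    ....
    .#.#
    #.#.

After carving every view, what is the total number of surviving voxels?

remaining voxels: 1

full grid |V| = 64
step 1: project along z, AND mask (4/16) → |grid| = 16
step 2: project along x, AND mask (5/16) → |grid| = 6
step 3: project along y, AND mask (7/16) → |grid| = 1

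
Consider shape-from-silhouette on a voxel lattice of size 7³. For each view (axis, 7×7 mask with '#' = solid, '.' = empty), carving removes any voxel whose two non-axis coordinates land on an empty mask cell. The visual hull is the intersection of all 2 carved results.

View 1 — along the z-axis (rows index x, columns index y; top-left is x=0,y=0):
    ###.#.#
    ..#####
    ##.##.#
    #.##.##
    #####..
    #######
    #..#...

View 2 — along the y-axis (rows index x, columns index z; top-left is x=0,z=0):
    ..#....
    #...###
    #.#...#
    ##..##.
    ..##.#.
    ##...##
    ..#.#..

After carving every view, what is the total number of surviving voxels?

|visual hull| = 107

initial block: 7^3 = 343
V1 z: intersect with XY mask (34 set) -- 238 left
V2 y: intersect with XZ mask (21 set) -- 107 left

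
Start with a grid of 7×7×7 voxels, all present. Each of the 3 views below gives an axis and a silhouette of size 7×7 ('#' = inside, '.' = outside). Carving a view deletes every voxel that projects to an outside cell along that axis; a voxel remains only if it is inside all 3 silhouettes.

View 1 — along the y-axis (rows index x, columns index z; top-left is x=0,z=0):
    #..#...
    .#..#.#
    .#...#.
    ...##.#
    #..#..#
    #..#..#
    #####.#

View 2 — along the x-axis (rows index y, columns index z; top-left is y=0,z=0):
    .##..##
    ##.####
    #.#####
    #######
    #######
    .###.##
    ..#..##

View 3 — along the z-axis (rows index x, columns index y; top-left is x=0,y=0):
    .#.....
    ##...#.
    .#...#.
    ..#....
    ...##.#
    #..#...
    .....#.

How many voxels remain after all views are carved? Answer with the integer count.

|visual hull| = 31

start: 7×7×7 = 343 voxels
  1. axis=1 (XZ plane), |mask|=22  ⇒  voxels=154
  2. axis=0 (YZ plane), |mask|=38  ⇒  voxels=116
  3. axis=2 (XY plane), |mask|=13  ⇒  voxels=31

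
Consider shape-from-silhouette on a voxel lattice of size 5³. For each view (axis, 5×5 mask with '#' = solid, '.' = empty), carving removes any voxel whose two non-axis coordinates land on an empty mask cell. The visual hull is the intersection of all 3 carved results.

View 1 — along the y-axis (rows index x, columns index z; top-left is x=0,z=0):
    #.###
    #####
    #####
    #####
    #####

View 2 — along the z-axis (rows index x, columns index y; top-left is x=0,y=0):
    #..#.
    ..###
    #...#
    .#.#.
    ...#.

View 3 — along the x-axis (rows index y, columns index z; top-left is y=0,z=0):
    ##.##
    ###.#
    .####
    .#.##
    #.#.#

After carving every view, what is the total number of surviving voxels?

32 voxels

before carving: 125 voxels (5×5×5)
after view 1 [y-axis, 24 of 25 cells solid] → remaining = 120
after view 2 [z-axis, 10 of 25 cells solid] → remaining = 48
after view 3 [x-axis, 18 of 25 cells solid] → remaining = 32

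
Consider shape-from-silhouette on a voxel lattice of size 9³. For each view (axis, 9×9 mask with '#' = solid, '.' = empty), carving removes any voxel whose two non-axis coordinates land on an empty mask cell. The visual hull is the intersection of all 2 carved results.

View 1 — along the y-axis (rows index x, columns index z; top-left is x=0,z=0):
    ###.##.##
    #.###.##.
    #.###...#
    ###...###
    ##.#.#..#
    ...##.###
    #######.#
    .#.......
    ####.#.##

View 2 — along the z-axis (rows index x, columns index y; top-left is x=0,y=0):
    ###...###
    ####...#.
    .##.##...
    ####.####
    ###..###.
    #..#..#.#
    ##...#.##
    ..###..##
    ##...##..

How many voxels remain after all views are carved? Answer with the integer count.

|visual hull| = 263

full grid |V| = 729
step 1: project along y, AND mask (50/81) → |grid| = 450
step 2: project along z, AND mask (47/81) → |grid| = 263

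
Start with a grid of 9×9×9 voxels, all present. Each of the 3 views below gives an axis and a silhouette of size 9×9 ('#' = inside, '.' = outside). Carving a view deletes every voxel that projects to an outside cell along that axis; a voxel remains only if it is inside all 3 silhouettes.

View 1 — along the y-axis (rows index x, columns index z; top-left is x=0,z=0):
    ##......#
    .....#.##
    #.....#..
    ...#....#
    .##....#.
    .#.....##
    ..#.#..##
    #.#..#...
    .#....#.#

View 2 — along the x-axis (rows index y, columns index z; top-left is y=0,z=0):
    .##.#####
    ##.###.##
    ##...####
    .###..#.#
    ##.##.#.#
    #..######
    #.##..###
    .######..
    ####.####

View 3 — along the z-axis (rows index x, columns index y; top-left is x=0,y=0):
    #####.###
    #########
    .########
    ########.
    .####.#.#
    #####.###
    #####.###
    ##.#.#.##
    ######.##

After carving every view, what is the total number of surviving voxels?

150 voxels

start: 9×9×9 = 729 voxels
[1] y-view keeps 26 columns → grid now 234
[2] x-view keeps 58 columns → grid now 173
[3] z-view keeps 69 columns → grid now 150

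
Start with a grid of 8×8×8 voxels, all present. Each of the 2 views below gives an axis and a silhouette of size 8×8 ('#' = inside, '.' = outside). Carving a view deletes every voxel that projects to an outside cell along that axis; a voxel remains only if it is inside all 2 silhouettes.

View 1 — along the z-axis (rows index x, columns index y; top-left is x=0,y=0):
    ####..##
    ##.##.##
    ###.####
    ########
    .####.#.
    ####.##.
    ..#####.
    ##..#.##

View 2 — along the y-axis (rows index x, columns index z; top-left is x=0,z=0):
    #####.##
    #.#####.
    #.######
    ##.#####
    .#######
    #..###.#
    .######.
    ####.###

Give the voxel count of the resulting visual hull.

initial block: 8^3 = 512
[1] z-view keeps 48 columns → grid now 384
[2] y-view keeps 52 columns → grid now 313

313 voxels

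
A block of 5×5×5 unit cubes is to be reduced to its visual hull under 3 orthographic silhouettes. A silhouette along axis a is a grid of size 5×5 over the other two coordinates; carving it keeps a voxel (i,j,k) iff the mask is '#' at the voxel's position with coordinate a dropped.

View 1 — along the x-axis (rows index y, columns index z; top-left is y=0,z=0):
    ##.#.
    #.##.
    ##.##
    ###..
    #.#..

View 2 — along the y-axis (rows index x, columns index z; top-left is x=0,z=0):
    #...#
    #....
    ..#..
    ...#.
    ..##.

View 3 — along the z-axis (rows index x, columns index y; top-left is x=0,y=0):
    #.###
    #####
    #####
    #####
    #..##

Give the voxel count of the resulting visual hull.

start: 5×5×5 = 125 voxels
V1 x: intersect with YZ mask (15 set) -- 75 left
V2 y: intersect with XZ mask (7 set) -- 23 left
V3 z: intersect with XY mask (22 set) -- 19 left

|visual hull| = 19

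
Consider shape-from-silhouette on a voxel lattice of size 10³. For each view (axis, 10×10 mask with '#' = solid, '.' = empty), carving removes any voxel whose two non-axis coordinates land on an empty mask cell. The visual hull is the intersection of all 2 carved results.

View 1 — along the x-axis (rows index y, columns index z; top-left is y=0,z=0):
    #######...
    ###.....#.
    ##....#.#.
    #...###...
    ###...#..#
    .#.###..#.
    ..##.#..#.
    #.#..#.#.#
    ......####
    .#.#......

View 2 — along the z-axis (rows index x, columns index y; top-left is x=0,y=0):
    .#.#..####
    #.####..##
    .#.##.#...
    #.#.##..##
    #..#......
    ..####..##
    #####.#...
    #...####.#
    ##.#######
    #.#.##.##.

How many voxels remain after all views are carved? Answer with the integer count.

remaining voxels: 259

before carving: 1000 voxels (10×10×10)
V1 x: intersect with YZ mask (44 set) -- 440 left
V2 z: intersect with XY mask (58 set) -- 259 left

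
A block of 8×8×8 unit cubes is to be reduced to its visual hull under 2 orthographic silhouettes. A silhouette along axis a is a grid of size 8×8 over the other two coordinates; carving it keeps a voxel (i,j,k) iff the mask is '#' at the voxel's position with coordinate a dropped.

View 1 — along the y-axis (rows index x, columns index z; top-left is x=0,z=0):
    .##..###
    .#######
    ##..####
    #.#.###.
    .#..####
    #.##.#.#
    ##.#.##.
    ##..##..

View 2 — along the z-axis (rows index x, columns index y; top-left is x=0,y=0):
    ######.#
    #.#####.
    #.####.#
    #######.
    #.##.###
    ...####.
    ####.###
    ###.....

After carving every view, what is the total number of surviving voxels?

initial block: 8^3 = 512
step 1: project along y, AND mask (42/64) → |grid| = 336
step 2: project along z, AND mask (46/64) → |grid| = 245

remaining voxels: 245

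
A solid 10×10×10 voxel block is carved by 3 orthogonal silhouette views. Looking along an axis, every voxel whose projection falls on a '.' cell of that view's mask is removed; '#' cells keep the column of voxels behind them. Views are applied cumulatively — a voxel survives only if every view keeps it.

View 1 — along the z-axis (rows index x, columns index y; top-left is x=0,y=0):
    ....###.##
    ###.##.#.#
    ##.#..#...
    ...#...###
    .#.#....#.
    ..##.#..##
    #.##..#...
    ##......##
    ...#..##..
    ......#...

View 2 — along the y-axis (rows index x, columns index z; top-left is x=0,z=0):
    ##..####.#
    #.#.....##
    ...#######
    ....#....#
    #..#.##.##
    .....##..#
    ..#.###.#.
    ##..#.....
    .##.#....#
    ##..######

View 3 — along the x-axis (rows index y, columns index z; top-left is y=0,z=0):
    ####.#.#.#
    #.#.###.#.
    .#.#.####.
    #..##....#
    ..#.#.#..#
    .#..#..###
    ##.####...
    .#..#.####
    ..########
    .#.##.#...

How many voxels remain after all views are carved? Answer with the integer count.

before carving: 1000 voxels (10×10×10)
step 1: project along z, AND mask (40/100) → |grid| = 400
step 2: project along y, AND mask (49/100) → |grid| = 184
step 3: project along x, AND mask (56/100) → |grid| = 103

|visual hull| = 103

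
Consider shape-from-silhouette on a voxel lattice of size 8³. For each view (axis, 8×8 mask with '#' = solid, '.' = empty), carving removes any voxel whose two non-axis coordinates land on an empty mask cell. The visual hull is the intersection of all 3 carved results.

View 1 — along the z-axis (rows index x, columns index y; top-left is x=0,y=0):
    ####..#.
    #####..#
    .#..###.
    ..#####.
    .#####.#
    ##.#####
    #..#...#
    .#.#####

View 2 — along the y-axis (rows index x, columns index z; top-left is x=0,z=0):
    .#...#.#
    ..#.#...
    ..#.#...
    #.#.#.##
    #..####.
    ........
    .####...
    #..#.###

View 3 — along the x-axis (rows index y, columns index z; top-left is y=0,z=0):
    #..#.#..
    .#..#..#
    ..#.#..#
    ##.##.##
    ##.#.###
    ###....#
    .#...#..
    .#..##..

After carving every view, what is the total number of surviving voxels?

61 voxels

start: 8×8×8 = 512 voxels
V1 z: intersect with XY mask (42 set) -- 336 left
V2 y: intersect with XZ mask (26 set) -- 132 left
V3 x: intersect with YZ mask (30 set) -- 61 left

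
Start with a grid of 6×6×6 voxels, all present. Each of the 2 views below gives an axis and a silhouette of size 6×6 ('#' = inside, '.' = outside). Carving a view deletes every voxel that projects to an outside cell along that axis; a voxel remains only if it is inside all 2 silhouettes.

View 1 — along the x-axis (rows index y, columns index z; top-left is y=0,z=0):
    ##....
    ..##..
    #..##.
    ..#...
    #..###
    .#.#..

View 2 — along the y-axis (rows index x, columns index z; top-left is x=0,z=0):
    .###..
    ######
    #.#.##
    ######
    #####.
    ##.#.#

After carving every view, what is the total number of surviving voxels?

67 voxels

full grid |V| = 216
  1. axis=0 (YZ plane), |mask|=14  ⇒  voxels=84
  2. axis=1 (XZ plane), |mask|=28  ⇒  voxels=67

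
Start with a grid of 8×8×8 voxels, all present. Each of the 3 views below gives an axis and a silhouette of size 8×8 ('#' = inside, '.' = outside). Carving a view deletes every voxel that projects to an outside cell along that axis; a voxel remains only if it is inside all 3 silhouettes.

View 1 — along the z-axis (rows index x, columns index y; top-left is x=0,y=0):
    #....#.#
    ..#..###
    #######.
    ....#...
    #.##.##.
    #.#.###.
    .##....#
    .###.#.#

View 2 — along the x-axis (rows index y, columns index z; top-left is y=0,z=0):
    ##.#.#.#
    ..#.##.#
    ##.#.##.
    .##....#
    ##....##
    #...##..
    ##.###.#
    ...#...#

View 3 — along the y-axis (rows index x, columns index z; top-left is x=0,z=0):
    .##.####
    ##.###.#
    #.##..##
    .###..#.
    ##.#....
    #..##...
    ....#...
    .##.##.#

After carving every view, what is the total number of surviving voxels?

full grid |V| = 512
V1 z: intersect with XY mask (33 set) -- 264 left
V2 x: intersect with YZ mask (32 set) -- 133 left
V3 y: intersect with XZ mask (33 set) -- 74 left

remaining voxels: 74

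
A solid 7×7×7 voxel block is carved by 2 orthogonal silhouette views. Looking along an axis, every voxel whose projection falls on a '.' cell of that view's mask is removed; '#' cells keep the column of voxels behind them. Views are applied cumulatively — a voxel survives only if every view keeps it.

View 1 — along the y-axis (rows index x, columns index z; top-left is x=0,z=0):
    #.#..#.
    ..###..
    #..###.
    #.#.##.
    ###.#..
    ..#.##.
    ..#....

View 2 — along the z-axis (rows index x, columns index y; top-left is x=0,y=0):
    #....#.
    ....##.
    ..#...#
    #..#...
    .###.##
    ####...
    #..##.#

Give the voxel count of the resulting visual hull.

|visual hull| = 64

full grid |V| = 343
carve view 1 (along y, XZ-mask fill 22/49): 154 voxels remain
carve view 2 (along z, XY-mask fill 21/49): 64 voxels remain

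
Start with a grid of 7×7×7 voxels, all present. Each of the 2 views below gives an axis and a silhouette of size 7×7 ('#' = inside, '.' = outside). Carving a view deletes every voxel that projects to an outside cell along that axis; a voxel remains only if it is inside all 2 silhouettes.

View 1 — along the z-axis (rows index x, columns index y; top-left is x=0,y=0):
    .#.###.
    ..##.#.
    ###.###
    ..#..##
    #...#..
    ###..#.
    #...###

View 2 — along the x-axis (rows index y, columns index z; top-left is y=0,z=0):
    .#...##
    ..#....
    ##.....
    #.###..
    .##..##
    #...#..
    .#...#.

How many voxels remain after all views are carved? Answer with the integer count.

65 voxels

start: 7×7×7 = 343 voxels
step 1: project along z, AND mask (26/49) → |grid| = 182
step 2: project along x, AND mask (18/49) → |grid| = 65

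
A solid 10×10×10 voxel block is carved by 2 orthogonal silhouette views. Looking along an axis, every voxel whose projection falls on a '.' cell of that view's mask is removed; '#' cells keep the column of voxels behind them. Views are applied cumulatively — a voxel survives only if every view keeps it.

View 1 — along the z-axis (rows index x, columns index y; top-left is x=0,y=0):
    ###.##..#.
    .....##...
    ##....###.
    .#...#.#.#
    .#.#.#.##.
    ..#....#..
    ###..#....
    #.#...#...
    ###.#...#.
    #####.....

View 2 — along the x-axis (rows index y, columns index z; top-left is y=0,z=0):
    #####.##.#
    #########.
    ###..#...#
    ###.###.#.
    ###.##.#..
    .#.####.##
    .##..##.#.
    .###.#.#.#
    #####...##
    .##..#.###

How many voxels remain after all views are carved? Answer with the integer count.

full grid |V| = 1000
step 1: project along z, AND mask (41/100) → |grid| = 410
step 2: project along x, AND mask (66/100) → |grid| = 281

voxel count = 281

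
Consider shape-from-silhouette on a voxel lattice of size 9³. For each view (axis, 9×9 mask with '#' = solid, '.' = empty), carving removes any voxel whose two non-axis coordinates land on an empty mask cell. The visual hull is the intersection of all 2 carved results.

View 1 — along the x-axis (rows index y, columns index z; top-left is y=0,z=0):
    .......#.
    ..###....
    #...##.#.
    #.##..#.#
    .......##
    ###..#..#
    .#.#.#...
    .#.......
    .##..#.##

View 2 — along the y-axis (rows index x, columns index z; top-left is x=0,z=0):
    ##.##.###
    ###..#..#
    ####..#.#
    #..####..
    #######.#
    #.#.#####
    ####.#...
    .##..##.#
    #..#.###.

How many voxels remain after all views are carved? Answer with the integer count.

start: 9×9×9 = 729 voxels
after view 1 [x-axis, 29 of 81 cells solid] → remaining = 261
after view 2 [y-axis, 53 of 81 cells solid] → remaining = 169

voxel count = 169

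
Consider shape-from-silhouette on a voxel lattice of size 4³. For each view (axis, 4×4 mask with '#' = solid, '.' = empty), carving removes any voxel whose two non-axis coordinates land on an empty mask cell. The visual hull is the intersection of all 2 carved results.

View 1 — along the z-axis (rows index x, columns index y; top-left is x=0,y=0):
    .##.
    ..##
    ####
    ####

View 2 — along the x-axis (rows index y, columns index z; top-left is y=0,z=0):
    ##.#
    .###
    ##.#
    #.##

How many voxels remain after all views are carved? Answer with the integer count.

before carving: 64 voxels (4×4×4)
after view 1 [z-axis, 12 of 16 cells solid] → remaining = 48
after view 2 [x-axis, 12 of 16 cells solid] → remaining = 36

remaining voxels: 36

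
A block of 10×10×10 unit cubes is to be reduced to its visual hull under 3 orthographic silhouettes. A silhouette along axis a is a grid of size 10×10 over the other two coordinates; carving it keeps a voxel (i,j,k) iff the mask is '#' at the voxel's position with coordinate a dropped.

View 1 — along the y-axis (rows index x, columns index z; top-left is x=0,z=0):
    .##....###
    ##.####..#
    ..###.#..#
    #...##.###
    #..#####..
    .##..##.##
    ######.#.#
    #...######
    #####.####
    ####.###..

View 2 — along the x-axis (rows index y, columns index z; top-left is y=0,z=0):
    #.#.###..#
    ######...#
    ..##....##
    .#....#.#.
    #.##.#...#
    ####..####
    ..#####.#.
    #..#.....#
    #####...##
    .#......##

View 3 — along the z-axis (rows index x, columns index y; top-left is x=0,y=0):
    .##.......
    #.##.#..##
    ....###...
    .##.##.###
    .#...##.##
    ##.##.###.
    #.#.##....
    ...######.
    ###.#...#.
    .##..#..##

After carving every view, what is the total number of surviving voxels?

remaining voxels: 180

start: 10×10×10 = 1000 voxels
V1 y: intersect with XZ mask (66 set) -- 660 left
V2 x: intersect with YZ mask (52 set) -- 341 left
V3 z: intersect with XY mask (50 set) -- 180 left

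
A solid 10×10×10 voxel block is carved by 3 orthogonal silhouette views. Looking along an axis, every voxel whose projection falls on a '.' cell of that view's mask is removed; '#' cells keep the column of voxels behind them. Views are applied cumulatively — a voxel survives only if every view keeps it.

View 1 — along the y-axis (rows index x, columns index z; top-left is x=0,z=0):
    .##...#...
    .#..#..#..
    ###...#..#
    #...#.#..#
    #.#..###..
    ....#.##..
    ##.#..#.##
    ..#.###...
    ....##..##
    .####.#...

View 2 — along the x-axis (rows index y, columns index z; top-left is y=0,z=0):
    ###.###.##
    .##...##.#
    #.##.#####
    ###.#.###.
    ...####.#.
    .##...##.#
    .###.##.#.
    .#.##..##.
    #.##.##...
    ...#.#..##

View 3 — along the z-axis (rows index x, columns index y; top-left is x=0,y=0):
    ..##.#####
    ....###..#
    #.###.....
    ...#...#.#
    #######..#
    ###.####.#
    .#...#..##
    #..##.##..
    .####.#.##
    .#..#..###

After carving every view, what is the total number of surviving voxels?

before carving: 1000 voxels (10×10×10)
carve view 1 (along y, XZ-mask fill 42/100): 420 voxels remain
carve view 2 (along x, YZ-mask fill 58/100): 248 voxels remain
carve view 3 (along z, XY-mask fill 55/100): 129 voxels remain

voxel count = 129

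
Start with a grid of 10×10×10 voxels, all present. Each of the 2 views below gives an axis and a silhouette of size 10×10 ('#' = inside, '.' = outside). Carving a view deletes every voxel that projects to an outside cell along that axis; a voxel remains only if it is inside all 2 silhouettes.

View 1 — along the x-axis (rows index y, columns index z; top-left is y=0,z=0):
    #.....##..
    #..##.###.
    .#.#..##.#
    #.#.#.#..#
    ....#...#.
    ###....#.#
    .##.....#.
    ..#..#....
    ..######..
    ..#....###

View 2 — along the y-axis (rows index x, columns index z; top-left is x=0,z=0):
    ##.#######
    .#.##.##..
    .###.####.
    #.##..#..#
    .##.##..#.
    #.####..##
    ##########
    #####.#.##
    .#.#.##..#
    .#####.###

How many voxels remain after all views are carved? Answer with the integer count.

voxel count = 276

before carving: 1000 voxels (10×10×10)
after view 1 [x-axis, 41 of 100 cells solid] → remaining = 410
after view 2 [y-axis, 69 of 100 cells solid] → remaining = 276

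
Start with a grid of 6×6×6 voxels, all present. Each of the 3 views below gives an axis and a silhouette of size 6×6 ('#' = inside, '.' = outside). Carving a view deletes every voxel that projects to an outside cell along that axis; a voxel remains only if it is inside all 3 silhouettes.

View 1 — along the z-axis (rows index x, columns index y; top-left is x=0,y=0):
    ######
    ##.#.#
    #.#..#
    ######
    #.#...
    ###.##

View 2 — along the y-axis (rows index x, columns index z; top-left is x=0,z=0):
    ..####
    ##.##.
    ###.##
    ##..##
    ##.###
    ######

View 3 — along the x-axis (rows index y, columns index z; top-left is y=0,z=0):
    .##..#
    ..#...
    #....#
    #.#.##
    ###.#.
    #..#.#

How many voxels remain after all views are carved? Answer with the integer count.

before carving: 216 voxels (6×6×6)
after view 1 [z-axis, 26 of 36 cells solid] → remaining = 156
after view 2 [y-axis, 28 of 36 cells solid] → remaining = 119
after view 3 [x-axis, 17 of 36 cells solid] → remaining = 52

|visual hull| = 52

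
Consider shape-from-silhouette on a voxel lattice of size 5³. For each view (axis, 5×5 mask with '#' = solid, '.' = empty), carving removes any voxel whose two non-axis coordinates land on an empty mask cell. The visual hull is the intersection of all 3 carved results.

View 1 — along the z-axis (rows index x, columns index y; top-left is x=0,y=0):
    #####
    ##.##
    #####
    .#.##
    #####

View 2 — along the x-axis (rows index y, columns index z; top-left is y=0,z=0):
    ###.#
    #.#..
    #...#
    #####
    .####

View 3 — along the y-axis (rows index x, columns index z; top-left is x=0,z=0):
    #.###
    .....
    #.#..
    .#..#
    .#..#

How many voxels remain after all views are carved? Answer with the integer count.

remaining voxels: 33

before carving: 125 voxels (5×5×5)
step 1: project along z, AND mask (22/25) → |grid| = 110
step 2: project along x, AND mask (17/25) → |grid| = 77
step 3: project along y, AND mask (10/25) → |grid| = 33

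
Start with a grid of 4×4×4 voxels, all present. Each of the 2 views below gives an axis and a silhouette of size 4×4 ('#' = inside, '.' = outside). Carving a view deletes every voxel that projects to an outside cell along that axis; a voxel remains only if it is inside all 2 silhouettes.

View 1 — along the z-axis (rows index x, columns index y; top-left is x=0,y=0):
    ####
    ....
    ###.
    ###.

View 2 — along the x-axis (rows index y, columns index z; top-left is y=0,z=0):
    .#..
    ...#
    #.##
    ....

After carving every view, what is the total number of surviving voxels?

start: 4×4×4 = 64 voxels
carve view 1 (along z, XY-mask fill 10/16): 40 voxels remain
carve view 2 (along x, YZ-mask fill 5/16): 15 voxels remain

remaining voxels: 15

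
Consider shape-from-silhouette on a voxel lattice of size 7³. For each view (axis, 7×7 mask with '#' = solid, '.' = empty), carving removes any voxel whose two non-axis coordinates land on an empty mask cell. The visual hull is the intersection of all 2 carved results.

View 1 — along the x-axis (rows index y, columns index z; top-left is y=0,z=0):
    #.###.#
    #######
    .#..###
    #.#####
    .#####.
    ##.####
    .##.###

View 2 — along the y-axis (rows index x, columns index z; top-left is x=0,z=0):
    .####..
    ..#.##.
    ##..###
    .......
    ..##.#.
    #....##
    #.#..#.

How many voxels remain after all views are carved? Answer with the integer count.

remaining voxels: 115

start: 7×7×7 = 343 voxels
step 1: project along x, AND mask (38/49) → |grid| = 266
step 2: project along y, AND mask (21/49) → |grid| = 115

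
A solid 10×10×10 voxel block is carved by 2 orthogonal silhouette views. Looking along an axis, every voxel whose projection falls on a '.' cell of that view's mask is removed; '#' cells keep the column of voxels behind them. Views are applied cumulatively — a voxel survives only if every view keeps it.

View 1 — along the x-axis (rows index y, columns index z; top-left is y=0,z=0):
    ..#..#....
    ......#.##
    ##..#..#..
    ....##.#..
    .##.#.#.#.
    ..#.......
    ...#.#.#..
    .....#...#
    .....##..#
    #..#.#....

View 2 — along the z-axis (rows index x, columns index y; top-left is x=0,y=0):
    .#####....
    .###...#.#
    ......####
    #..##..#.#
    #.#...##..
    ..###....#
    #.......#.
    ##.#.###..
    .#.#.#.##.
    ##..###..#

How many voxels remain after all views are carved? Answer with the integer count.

initial block: 10^3 = 1000
V1 x: intersect with YZ mask (29 set) -- 290 left
V2 z: intersect with XY mask (46 set) -- 131 left

voxel count = 131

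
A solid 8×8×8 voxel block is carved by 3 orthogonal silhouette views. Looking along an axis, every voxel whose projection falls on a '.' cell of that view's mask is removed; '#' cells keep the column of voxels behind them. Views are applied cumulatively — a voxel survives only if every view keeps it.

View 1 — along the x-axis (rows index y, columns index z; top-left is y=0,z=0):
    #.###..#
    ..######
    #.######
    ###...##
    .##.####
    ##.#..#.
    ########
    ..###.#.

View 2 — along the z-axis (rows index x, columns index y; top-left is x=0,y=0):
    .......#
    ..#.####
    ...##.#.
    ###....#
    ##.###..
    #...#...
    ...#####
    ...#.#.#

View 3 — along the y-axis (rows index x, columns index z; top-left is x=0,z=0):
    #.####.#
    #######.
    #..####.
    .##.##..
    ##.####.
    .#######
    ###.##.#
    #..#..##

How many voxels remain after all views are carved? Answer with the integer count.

initial block: 8^3 = 512
[1] x-view keeps 45 columns → grid now 360
[2] z-view keeps 28 columns → grid now 151
[3] y-view keeps 45 columns → grid now 104

104 voxels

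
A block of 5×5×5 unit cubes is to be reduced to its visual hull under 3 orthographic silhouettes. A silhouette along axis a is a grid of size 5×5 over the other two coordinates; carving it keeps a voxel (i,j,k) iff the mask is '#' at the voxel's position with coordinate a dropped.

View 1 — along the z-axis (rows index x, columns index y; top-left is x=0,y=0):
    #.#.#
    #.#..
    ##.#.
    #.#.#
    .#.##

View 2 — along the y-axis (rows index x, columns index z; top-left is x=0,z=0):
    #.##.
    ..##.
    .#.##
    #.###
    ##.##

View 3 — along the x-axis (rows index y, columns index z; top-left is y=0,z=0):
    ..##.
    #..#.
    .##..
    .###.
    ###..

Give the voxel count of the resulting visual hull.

full grid |V| = 125
step 1: project along z, AND mask (14/25) → |grid| = 70
step 2: project along y, AND mask (16/25) → |grid| = 46
step 3: project along x, AND mask (12/25) → |grid| = 23

voxel count = 23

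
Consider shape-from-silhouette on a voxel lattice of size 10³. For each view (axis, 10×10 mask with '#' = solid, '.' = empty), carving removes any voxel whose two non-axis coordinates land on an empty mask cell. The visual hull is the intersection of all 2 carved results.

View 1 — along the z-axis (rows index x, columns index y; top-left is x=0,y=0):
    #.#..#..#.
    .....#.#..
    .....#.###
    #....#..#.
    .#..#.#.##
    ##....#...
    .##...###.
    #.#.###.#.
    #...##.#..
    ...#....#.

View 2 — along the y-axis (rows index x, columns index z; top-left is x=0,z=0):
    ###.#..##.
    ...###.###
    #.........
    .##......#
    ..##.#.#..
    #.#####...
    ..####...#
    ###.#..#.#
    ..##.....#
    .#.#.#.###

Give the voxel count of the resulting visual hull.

full grid |V| = 1000
[1] z-view keeps 38 columns → grid now 380
[2] y-view keeps 46 columns → grid now 172

remaining voxels: 172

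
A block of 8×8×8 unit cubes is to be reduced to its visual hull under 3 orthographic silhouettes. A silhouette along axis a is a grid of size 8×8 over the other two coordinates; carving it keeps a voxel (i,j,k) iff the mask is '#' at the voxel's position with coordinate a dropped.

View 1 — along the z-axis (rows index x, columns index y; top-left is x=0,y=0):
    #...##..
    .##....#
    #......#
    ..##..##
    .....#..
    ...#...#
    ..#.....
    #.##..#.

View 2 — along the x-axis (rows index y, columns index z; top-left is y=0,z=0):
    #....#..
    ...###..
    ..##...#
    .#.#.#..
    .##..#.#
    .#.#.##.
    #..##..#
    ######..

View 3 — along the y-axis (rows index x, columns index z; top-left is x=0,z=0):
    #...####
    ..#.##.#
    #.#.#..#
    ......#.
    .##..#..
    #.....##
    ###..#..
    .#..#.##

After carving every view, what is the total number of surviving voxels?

|visual hull| = 25

initial block: 8^3 = 512
after view 1 [z-axis, 20 of 64 cells solid] → remaining = 160
after view 2 [x-axis, 29 of 64 cells solid] → remaining = 74
after view 3 [y-axis, 28 of 64 cells solid] → remaining = 25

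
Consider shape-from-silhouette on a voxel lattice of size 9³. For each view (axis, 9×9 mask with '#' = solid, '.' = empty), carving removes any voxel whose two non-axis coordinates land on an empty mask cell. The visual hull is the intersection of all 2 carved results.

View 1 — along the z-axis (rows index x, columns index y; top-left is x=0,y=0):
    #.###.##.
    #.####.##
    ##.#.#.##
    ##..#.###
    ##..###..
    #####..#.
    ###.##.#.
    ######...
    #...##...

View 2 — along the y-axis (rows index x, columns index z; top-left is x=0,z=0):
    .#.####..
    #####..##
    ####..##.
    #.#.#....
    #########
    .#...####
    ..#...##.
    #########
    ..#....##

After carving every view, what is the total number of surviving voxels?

remaining voxels: 289

start: 9×9×9 = 729 voxels
  1. axis=2 (XY plane), |mask|=51  ⇒  voxels=459
  2. axis=1 (XZ plane), |mask|=50  ⇒  voxels=289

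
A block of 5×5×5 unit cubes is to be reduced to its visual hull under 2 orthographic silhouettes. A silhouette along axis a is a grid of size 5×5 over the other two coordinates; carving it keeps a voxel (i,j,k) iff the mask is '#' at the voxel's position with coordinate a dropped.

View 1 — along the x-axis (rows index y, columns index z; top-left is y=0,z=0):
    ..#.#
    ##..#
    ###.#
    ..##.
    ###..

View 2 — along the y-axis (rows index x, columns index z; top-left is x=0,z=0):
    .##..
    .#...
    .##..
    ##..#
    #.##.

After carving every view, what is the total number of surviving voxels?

|visual hull| = 34

full grid |V| = 125
after view 1 [x-axis, 14 of 25 cells solid] → remaining = 70
after view 2 [y-axis, 11 of 25 cells solid] → remaining = 34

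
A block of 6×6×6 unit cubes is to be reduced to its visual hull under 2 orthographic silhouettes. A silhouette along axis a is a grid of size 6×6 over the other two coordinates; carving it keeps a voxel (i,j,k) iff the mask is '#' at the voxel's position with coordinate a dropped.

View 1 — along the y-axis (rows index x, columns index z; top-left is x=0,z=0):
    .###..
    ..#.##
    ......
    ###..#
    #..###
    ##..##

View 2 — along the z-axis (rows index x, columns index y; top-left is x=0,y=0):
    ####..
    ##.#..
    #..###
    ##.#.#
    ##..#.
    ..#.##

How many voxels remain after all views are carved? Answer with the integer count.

61 voxels

initial block: 6^3 = 216
[1] y-view keeps 18 columns → grid now 108
[2] z-view keeps 21 columns → grid now 61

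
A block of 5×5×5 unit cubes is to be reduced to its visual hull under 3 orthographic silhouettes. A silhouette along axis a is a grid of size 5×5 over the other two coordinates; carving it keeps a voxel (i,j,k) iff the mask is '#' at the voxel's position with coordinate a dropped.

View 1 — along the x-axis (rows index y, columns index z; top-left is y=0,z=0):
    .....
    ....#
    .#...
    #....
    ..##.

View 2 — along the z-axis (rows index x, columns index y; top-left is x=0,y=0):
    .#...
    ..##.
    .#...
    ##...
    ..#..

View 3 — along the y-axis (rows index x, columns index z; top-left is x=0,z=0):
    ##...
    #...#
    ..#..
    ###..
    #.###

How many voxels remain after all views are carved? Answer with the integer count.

before carving: 125 voxels (5×5×5)
after view 1 [x-axis, 5 of 25 cells solid] → remaining = 25
after view 2 [z-axis, 7 of 25 cells solid] → remaining = 6
after view 3 [y-axis, 12 of 25 cells solid] → remaining = 1

1 voxels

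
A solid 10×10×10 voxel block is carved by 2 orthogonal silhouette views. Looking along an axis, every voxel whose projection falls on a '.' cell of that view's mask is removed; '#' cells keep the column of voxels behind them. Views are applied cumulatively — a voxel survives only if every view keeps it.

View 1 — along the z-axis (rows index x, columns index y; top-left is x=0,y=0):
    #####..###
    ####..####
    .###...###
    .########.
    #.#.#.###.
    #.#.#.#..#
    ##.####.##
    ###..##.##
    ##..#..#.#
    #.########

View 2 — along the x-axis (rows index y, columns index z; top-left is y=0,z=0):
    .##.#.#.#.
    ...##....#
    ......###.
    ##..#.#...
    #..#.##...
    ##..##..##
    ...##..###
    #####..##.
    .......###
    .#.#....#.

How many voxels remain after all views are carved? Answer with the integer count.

initial block: 10^3 = 1000
  1. axis=2 (XY plane), |mask|=70  ⇒  voxels=700
  2. axis=0 (YZ plane), |mask|=43  ⇒  voxels=293

293 voxels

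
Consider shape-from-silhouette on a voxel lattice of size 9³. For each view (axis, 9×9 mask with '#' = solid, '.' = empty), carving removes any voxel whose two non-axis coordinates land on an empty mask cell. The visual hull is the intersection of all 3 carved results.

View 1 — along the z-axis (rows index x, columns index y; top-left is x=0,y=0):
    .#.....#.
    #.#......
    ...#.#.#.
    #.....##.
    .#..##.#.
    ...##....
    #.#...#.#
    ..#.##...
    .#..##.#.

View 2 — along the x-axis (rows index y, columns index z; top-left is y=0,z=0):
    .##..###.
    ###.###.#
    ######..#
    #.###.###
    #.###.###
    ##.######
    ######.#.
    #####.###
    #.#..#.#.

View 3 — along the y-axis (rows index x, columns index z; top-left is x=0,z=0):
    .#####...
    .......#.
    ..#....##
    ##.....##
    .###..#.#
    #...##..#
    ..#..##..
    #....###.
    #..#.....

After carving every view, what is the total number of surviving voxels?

start: 9×9×9 = 729 voxels
step 1: project along z, AND mask (27/81) → |grid| = 243
step 2: project along x, AND mask (60/81) → |grid| = 189
step 3: project along y, AND mask (31/81) → |grid| = 74

remaining voxels: 74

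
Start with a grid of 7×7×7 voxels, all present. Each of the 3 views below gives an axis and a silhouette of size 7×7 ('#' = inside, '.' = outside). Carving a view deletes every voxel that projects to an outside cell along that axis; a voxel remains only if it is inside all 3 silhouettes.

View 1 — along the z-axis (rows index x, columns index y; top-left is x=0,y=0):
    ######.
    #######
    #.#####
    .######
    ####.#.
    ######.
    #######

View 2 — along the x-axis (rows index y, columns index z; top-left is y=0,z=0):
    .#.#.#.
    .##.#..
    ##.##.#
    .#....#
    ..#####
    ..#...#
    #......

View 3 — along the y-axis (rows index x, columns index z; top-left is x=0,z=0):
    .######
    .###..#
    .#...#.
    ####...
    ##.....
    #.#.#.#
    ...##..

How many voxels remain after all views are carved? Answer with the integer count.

|visual hull| = 70

before carving: 343 voxels (7×7×7)
V1 z: intersect with XY mask (43 set) -- 301 left
V2 x: intersect with YZ mask (21 set) -- 133 left
V3 y: intersect with XZ mask (24 set) -- 70 left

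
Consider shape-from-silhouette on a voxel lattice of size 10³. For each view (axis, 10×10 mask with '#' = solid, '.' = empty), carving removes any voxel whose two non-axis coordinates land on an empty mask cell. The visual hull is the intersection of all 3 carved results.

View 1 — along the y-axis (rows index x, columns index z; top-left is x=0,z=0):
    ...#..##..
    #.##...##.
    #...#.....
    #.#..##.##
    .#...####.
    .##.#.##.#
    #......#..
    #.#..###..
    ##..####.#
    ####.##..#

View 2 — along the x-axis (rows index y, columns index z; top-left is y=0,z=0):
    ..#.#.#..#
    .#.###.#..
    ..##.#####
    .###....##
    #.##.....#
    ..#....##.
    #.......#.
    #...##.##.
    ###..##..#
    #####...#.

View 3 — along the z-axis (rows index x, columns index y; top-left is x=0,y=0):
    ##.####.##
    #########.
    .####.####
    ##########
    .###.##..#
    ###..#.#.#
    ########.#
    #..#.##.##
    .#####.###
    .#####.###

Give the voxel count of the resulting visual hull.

full grid |V| = 1000
[1] y-view keeps 48 columns → grid now 480
[2] x-view keeps 47 columns → grid now 220
[3] z-view keeps 78 columns → grid now 175

remaining voxels: 175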